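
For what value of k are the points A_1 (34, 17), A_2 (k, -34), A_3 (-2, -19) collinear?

Collinearity: (A_2 − A_1) must be parallel to (A_3 − A_1) = (-36, -36).
Cross-multiplying the components: (k − 34)·(-36) = (-51)·(-36).
Solving gives k = -17.

-17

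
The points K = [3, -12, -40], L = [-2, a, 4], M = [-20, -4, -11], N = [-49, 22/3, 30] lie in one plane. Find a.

Coplanarity ⇔ det[KL; KM; KN] = 0.
Expanding, this is linear in a: (102)a + (-34) = 0.
So a = 1/3.

1/3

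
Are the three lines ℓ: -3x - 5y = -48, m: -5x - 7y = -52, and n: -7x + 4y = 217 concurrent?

The three lines meet at one point iff the augmented coefficient matrix [aᵢ bᵢ cᵢ] has rank < 3, i.e. its determinant vanishes.
Here the determinant is 0.
It vanishes, so the lines are concurrent at (-19, 21).

Yes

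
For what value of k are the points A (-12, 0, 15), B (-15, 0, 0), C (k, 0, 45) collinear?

-6

Collinearity requires AB × AC = 0; each component is linear in k.
The y-component gives (-15)k + (-90) = 0, so k = -6.
The remaining components then also vanish.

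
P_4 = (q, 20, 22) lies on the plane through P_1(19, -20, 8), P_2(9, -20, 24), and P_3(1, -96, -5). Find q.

24

Coplanarity requires P_1P_2 · (P_1P_3 × P_1P_4) = 0.
P_1P_2 = (-10, 0, 16), P_1P_3 = (-18, -76, -13); the triple product is linear in q with coefficient 1216 and constant term -29184.
Setting it to zero: q = 24.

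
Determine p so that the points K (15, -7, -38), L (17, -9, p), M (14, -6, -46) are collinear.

-22

Direction KM = (-1, 1, -8). From the x-coordinate of L, the parameter along the line is τ = (17 − 15)/(-1) = -2.
Then p = (-38) + (-2)·(-8) = -22.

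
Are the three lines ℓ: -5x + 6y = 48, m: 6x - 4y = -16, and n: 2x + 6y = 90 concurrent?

The three lines meet at one point iff the augmented coefficient matrix [aᵢ bᵢ cᵢ] has rank < 3, i.e. its determinant vanishes.
Here the determinant is 0.
It vanishes, so the lines are concurrent at (6, 13).

Yes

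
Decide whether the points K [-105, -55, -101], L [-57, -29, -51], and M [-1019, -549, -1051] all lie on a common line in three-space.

KL = (48, 26, 50), KM = (-914, -494, -950).
KL × KM = (0, -100, 52).
The cross product is nonzero, so the points do not lie on one line.

No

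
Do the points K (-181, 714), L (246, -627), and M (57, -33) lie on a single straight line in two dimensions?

KL = (427, -1341), KM = (238, -747).
det[KL; KM] = (427)(-747) − (-1341)(238) = 189.
The determinant is nonzero, so they are not collinear.

No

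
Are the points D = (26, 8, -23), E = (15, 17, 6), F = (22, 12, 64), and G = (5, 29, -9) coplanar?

No

The four points are coplanar iff the 3×3 determinant with rows DE, DF, DG is zero.
Rows: (-11, 9, 29), (-4, 4, 87), (-21, 21, 14).
Expanding along the first row: (-11)(-1771) − (9)(1771) + (29)(0) = 3542.
Nonzero ⇒ not coplanar.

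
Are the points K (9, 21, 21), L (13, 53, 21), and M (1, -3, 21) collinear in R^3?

KL = (4, 32, 0), KM = (-8, -24, 0).
KL × KM = (0, 0, 160).
The cross product is nonzero, so the points do not lie on one line.

No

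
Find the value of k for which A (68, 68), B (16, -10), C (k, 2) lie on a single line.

Collinearity: (C − A) must be parallel to (B − A) = (-52, -78).
Cross-multiplying the components: (k − 68)·(-78) = (-66)·(-52).
Solving gives k = 24.

24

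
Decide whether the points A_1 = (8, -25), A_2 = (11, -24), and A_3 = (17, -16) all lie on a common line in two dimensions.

A_1A_2 = (3, 1), A_1A_3 = (9, 9).
det[A_1A_2; A_1A_3] = (3)(9) − (1)(9) = 18.
The determinant is nonzero, so they are not collinear.

No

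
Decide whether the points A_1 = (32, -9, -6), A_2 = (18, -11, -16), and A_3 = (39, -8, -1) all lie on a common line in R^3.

Yes

A_1A_2 = (-14, -2, -10), A_1A_3 = (7, 1, 5).
Each component of A_1A_3 is -1/2 times the corresponding component of A_1A_2, so A_1A_3 = -1/2·A_1A_2 and the points are collinear.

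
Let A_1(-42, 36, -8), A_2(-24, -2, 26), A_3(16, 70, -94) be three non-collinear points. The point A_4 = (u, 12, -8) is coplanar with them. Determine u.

-2

The plane through A_1, A_2, A_3 has equation 2112x + 3520y + 2816z = 15488.
Substituting A_4: (2112)u + (19712) = 15488, so u = -2.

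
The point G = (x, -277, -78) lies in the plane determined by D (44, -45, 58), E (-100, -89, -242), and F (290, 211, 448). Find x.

-84

Coplanarity requires DE · (DF × DG) = 0.
DE = (-144, -44, -300), DF = (246, 256, 390); the triple product is linear in x with coefficient 59640 and constant term 5009760.
Setting it to zero: x = -84.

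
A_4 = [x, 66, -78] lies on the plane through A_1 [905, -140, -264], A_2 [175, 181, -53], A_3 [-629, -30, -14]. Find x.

71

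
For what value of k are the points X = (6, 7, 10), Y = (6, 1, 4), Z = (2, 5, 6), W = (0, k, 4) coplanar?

The points are coplanar iff XY · (XZ × XW) = 0.
Expanding, this is linear in k: (24)k + (-96) = 0.
So k = 4.

4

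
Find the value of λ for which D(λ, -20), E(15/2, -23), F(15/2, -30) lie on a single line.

Collinearity: (D − E) must be parallel to (F − E) = (0, -7).
Cross-multiplying the components: (λ − 15/2)·(-7) = (3)·(0).
Solving gives λ = 15/2.

15/2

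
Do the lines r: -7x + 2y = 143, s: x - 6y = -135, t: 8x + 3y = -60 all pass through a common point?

No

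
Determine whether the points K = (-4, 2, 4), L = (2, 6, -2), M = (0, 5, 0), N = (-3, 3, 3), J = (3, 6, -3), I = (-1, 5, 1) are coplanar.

Yes

The plane through K, L, M has normal n = KL × KM = (2, 0, 2) and equation n·P = 0.
Checking the remaining points: n·N = 0, n·J = 0, n·I = 0.
All equal 0, so all 6 points lie in one plane.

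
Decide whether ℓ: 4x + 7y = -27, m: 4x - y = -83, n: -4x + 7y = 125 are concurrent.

Intersecting ℓ and m: solving the 2×2 system gives (x, y) = (-19, 7).
Substitute into n: (-4)(-19) + (7)(7) = 125.
This equals 125, so (-19, 7) lies on all three lines and they are concurrent.

Yes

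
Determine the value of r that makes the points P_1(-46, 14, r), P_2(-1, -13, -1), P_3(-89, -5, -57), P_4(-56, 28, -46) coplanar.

Coplanarity ⇔ det[P_1P_2; P_1P_3; P_1P_4] = 0.
Expanding, this is linear in r: (3168)r + (114048) = 0.
So r = -36.

-36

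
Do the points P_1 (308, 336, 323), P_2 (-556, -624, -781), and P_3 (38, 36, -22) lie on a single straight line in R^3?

P_1P_2 = (-864, -960, -1104), P_1P_3 = (-270, -300, -345).
Each component of P_1P_3 is 5/16 times the corresponding component of P_1P_2, so P_1P_3 = 5/16·P_1P_2 and the points are collinear.

Yes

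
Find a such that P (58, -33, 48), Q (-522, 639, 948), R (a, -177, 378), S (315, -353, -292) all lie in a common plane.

69

Normal to plane PQS: n = (59520, 34100, 12896); plane equation n·X = 2945868.
Requiring n·R = 2945868: (59520)a + (-1161012) = 2945868.
So a = 69.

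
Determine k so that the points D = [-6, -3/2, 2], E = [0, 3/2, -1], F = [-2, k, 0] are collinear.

1/2

Collinearity requires DE × DF = 0; each component is linear in k.
The x-component gives (3)k + (-3/2) = 0, so k = 1/2.
The remaining components then also vanish.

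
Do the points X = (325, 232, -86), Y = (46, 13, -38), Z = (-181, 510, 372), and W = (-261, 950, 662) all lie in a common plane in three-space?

Yes

The four points are coplanar iff the 3×3 determinant with rows XY, XZ, XW is zero.
Rows: (-279, -219, 48), (-506, 278, 458), (-586, 718, 748).
Expanding along the first row: (-279)(-120900) − (-219)(-110100) + (48)(-200400) = 0.
Zero determinant ⇒ coplanar.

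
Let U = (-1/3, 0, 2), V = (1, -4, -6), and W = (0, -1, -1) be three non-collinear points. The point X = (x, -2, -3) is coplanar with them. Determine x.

The plane through U, V, W has equation 4x + (4/3)y = -4/3.
Substituting X: (4)x + (-8/3) = -4/3, so x = 1/3.

1/3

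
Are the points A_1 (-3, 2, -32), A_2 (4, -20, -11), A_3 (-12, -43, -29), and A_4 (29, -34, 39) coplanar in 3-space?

A normal to the plane through A_1, A_2, A_3 is n = A_1A_2 × A_1A_3 = (879, -210, -513).
The plane has equation n·P = 13359. For A_4: n·A_4 = 12624.
12624 ≠ 13359, so A_4 is off the plane.

No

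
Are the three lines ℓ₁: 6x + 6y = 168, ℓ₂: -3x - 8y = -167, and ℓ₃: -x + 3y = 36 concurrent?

No

The three lines meet at one point iff the augmented coefficient matrix [aᵢ bᵢ cᵢ] has rank < 3, i.e. its determinant vanishes.
Here the determinant is 72.
Nonzero, so no common point exists.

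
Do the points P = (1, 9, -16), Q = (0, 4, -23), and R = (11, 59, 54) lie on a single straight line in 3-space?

PQ = (-1, -5, -7), PR = (10, 50, 70).
Each component of PR is -10 times the corresponding component of PQ, so PR = -10·PQ and the points are collinear.

Yes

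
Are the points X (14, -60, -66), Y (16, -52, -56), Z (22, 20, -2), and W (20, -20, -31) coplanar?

No

A normal to the plane through X, Y, Z is n = XY × XZ = (-288, -48, 96).
The plane has equation n·P = -7488. For W: n·W = -7776.
-7776 ≠ -7488, so W is off the plane.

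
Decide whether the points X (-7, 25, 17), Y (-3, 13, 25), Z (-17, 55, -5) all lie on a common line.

XY = (4, -12, 8), XZ = (-10, 30, -22).
XY × XZ = (24, 8, 0).
The cross product is nonzero, so the points do not lie on one line.

No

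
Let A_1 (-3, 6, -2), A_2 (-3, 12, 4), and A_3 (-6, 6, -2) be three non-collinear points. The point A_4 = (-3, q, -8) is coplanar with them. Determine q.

0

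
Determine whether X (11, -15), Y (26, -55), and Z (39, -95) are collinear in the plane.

XY = (15, -40), XZ = (28, -80).
If collinear, XZ would be a scalar multiple of XY. But (15)·(-80) ≠ (-40)·(28) (difference -80), so they are not parallel; the points are not collinear.

No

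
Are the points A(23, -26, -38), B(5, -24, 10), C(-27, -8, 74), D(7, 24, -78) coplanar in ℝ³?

With A as base: AB = (-18, 2, 48), AC = (-50, 18, 112), AD = (-16, 50, -40).
AC × AD = (-6320, -3792, -2212).
AB · (AC × AD) = 0.
The scalar triple product vanishes, so the four points are coplanar.

Yes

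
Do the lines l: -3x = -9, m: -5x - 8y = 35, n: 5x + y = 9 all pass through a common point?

The three lines meet at one point iff the augmented coefficient matrix [aᵢ bᵢ cᵢ] has rank < 3, i.e. its determinant vanishes.
Here the determinant is 6.
Nonzero, so no common point exists.

No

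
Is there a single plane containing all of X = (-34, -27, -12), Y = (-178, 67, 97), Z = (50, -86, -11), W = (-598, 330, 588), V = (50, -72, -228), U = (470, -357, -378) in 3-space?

Yes

The plane through X, Y, Z has normal n = XY × XZ = (6525, 9300, 600) and equation n·P = -480150.
Checking the remaining points: n·W = -480150, n·V = -480150, n·U = -480150.
All equal -480150, so all 6 points lie in one plane.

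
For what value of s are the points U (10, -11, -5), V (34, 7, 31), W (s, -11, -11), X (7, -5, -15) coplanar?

7

Coplanarity ⇔ det[UV; UW; UX] = 0.
Expanding, this is linear in s: (396)s + (-2772) = 0.
So s = 7.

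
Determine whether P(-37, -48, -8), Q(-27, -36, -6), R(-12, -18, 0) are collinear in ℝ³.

PQ = (10, 12, 2), PR = (25, 30, 8).
Comparing components 2 and 3: (12)(8) − (2)(30) = 36 ≠ 0, so PQ and PR are not parallel and the points are not collinear.

No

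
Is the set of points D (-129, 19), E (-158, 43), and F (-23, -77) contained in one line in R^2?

No

DE = (-29, 24), DF = (106, -96).
det[DE; DF] = (-29)(-96) − (24)(106) = 240.
The determinant is nonzero, so they are not collinear.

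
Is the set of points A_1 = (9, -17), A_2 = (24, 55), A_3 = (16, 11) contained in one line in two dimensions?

A_1A_2 = (15, 72), A_1A_3 = (7, 28).
If collinear, A_1A_3 would be a scalar multiple of A_1A_2. But (15)·(28) ≠ (72)·(7) (difference -84), so they are not parallel; the points are not collinear.

No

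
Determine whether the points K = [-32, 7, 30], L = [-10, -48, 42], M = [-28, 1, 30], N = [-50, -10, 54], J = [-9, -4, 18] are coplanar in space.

No

The plane through K, L, M has normal n = KL × KM = (72, 48, 88) and equation n·P = 672.
Checking the remaining points: n·N = 672, n·J = 744.
Since n·J = 744 ≠ 672, J is off the plane and the points are not all coplanar.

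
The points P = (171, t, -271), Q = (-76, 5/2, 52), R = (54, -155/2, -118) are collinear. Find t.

Direction QR = (130, -80, -170). From the x-coordinate of P, the parameter along the line is τ = (171 − (-76))/130 = 19/10.
Then t = 5/2 + 19/10·(-80) = -299/2.

-299/2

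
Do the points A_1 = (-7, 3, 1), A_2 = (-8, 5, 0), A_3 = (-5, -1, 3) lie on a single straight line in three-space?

Yes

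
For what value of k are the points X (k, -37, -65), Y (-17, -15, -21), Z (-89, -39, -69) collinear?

Collinearity requires XY × XZ = 0; each component is linear in k.
The y-component gives (-48)k + (-3984) = 0, so k = -83.
The remaining components then also vanish.

-83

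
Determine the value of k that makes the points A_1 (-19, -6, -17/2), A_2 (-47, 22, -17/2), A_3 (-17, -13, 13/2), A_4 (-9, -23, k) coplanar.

25/2

The points are coplanar iff A_1A_2 · (A_1A_3 × A_1A_4) = 0.
Expanding, this is linear in k: (140)k + (-1750) = 0.
So k = 25/2.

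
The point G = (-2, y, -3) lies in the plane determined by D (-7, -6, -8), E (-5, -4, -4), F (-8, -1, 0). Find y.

-4

The plane through D, E, F has equation −4x − 20y + 12z = 52.
Substituting G: (-20)y + (-28) = 52, so y = -4.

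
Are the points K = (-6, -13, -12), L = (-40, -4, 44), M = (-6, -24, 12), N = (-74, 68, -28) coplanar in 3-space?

With K as base: KL = (-34, 9, 56), KM = (0, -11, 24), KN = (-68, 81, -16).
KM × KN = (-1768, -1632, -748).
KL · (KM × KN) = 3536.
Since 3536 ≠ 0, the four points are not coplanar.

No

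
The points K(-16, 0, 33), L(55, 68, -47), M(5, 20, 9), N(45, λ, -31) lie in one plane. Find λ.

60

Normal to plane KLM: n = (-32, 24, -8); plane equation n·P = 248.
Requiring n·N = 248: (24)λ + (-1192) = 248.
So λ = 60.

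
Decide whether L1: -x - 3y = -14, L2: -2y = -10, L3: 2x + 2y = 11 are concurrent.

No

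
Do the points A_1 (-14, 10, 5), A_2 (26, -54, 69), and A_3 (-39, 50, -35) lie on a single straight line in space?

Yes

A_1A_2 = (40, -64, 64), A_1A_3 = (-25, 40, -40).
Each component of A_1A_3 is -5/8 times the corresponding component of A_1A_2, so A_1A_3 = -5/8·A_1A_2 and the points are collinear.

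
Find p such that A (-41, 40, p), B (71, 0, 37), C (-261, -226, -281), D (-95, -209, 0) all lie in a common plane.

The points are coplanar iff AB · (AC × AD) = 0.
Expanding, this is linear in p: (-31872)p + (-6948096) = 0.
So p = -218.

-218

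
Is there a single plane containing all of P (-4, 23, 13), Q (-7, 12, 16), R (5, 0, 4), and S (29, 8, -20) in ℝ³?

Yes

A normal to the plane through P, Q, R is n = PQ × PR = (168, 0, 168).
The plane has equation n·X = 1512. For S: n·S = 1512.
Equal, so S lies in the plane and all four are coplanar.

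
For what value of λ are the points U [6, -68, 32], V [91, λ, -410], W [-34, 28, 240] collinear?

-272

Collinearity requires UV × UW = 0; each component is linear in λ.
The x-component gives (208)λ + (56576) = 0, so λ = -272.
The remaining components then also vanish.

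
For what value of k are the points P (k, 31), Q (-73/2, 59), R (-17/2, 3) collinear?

-45/2

The three points are collinear iff det[PQ; PR] = 0.
This determinant is linear in k: (56)k + (1260) = 0, so k = -45/2.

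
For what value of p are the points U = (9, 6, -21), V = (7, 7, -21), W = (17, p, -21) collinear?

2

Collinearity requires UV × UW = 0; each component is linear in p.
The z-component gives (-2)p + (4) = 0, so p = 2.
The remaining components then also vanish.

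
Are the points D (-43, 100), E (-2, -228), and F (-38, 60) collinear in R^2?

DE = (41, -328), DF = (5, -40).
Twice the signed area of △DEF is (41)(-40) − (-328)(5) = 0.
The triangle is degenerate (zero area), so the points are collinear.

Yes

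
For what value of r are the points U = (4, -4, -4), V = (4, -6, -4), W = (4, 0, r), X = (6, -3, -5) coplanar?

-4

Coplanarity ⇔ det[UV; UW; UX] = 0.
Expanding, this is linear in r: (-4)r + (-16) = 0.
So r = -4.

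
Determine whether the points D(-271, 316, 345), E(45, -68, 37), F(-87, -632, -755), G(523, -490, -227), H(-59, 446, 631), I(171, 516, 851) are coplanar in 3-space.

The plane through D, E, F has normal n = DE × DF = (130416, 290928, -228912) and equation n·P = -22384128.
Checking the remaining points: n·G = -22384128, n·H = -22384128, n·I = -22384128.
All equal -22384128, so all 6 points lie in one plane.

Yes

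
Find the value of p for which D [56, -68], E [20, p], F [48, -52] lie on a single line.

The three points are collinear iff det[DE; DF] = 0.
This determinant is linear in p: (8)p + (-32) = 0, so p = 4.

4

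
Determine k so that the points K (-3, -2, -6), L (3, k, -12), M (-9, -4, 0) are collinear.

0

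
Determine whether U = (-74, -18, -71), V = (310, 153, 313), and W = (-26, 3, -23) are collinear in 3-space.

No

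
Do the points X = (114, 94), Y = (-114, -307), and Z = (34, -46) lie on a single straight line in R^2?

XY = (-228, -401), XZ = (-80, -140).
Twice the signed area of △XYZ is (-228)(-140) − (-401)(-80) = -160.
The area is nonzero, so the three points are not collinear.

No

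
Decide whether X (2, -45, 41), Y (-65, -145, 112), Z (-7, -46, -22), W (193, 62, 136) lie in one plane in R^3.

With X as base: XY = (-67, -100, 71), XZ = (-9, -1, -63), XW = (191, 107, 95).
XZ × XW = (6646, -11178, -772).
XY · (XZ × XW) = 617706.
Since 617706 ≠ 0, the four points are not coplanar.

No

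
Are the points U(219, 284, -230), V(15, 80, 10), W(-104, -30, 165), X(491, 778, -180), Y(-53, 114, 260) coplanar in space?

The plane through U, V, W has normal n = UV × UW = (-5220, 3060, -1836) and equation n·P = 148140.
Checking the remaining points: n·X = 148140, n·Y = 148140.
All equal 148140, so all 5 points lie in one plane.

Yes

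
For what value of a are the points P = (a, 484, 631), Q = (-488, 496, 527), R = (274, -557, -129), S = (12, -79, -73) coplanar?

-518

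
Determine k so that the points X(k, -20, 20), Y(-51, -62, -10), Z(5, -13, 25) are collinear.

-3

Direction YZ = (56, 49, 35). From the y-coordinate of X, the parameter along the line is τ = (-20 − (-62))/49 = 6/7.
Then k = (-51) + 6/7·(56) = -3.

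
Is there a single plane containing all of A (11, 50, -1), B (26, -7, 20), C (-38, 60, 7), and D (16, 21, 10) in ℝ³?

With A as base: AB = (15, -57, 21), AC = (-49, 10, 8), AD = (5, -29, 11).
AC × AD = (342, 579, 1371).
AB · (AC × AD) = 918.
Since 918 ≠ 0, the four points are not coplanar.

No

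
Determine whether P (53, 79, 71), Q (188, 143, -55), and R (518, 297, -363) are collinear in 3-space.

No

PQ = (135, 64, -126), PR = (465, 218, -434).
PQ × PR = (-308, 0, -330).
The cross product is nonzero, so the points do not lie on one line.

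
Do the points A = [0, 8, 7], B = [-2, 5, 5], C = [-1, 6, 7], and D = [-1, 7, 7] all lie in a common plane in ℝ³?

With A as base: AB = (-2, -3, -2), AC = (-1, -2, 0), AD = (-1, -1, 0).
AC × AD = (0, 0, -1).
AB · (AC × AD) = 2.
Since 2 ≠ 0, the four points are not coplanar.

No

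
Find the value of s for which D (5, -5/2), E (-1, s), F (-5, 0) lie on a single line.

Collinearity: (E − D) must be parallel to (F − D) = (-10, 5/2).
Cross-multiplying the components: (s − (-5/2))·(-10) = (-6)·(5/2).
Solving gives s = -1.

-1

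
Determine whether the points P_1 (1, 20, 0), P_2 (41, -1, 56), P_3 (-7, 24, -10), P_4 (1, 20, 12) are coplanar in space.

The four points are coplanar iff the 3×3 determinant with rows P_1P_2, P_1P_3, P_1P_4 is zero.
Rows: (40, -21, 56), (-8, 4, -10), (0, 0, 12).
Expanding along the first row: (40)(48) − (-21)(-96) + (56)(0) = -96.
Nonzero ⇒ not coplanar.

No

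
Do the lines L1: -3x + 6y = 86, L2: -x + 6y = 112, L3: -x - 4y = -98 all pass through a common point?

No

Intersecting L1 and L2: solving the 2×2 system gives (x, y) = (13, 125/6).
Substitute into L3: (-1)(13) + (-4)(125/6) = -289/3.
But L3 requires -98 ≠ -289/3, so the three lines have no common point.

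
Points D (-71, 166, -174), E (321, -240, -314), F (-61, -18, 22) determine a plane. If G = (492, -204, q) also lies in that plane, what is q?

The plane through D, E, F has equation −105336x − 78232y − 68068z = 6336176.
Substituting G: (-68068)q + (-35865984) = 6336176, so q = -620.

-620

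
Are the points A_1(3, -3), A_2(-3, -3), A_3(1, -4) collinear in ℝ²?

No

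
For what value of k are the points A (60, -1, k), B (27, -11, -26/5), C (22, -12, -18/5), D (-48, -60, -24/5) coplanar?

-67/5

The points are coplanar iff AB · (AC × AD) = 0.
Expanding, this is linear in k: (-170)k + (-2278) = 0.
So k = -67/5.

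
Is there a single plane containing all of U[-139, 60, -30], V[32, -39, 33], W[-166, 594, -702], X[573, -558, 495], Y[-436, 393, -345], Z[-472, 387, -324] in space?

The plane through U, V, W has normal n = UV × UW = (32886, 113211, 88641) and equation n·P = -437724.
Checking the remaining points: n·X = -450765, n·Y = -427518, n·Z = -429219.
Since n·X = -450765 ≠ -437724, X is off the plane and the points are not all coplanar.

No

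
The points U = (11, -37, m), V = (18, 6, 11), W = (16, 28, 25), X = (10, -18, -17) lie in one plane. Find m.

-30

The points are coplanar iff UV · (UW × UX) = 0.
Expanding, this is linear in m: (-224)m + (-6720) = 0.
So m = -30.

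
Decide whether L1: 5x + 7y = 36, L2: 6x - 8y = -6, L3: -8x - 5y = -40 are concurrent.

The three lines meet at one point iff the augmented coefficient matrix [aᵢ bᵢ cᵢ] has rank < 3, i.e. its determinant vanishes.
Here the determinant is 82.
Nonzero, so no common point exists.

No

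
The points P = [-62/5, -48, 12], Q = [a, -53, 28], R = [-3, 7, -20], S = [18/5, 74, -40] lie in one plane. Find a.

Normal to plane PRS: n = (1044, -116/5, 1334/5); plane equation n·X = -43152/5.
Requiring n·Q = -43152/5: (1044)a + (8700) = -43152/5.
So a = -83/5.

-83/5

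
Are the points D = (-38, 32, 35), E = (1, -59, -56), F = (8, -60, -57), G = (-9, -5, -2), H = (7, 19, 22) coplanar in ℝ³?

The plane through D, E, F has normal n = DE × DF = (0, -598, 598) and equation n·P = 1794.
Checking the remaining points: n·G = 1794, n·H = 1794.
All equal 1794, so all 5 points lie in one plane.

Yes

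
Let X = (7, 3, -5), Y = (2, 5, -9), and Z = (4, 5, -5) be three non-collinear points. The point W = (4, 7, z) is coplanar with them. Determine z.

1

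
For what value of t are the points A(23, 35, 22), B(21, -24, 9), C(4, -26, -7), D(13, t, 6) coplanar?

-1

Normal to plane ABC: n = (918, 189, -999); plane equation n·P = 5751.
Requiring n·D = 5751: (189)t + (5940) = 5751.
So t = -1.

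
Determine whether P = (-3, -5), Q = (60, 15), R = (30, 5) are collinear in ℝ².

No

PQ = (63, 20), PR = (33, 10).
det[PQ; PR] = (63)(10) − (20)(33) = -30.
The determinant is nonzero, so they are not collinear.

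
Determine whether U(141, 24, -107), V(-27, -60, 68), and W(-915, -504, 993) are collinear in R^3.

Yes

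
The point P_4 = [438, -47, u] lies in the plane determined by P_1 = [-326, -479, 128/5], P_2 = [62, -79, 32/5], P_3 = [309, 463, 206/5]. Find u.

-352/5

A normal to the plane is n = P_1P_2 × P_1P_3 = (121632/5, -91224/5, 111496).
P_4 lies in the plane iff n · P_1P_4 = 0.
This gives (111496)u + (39246592/5) = 0, so u = -352/5.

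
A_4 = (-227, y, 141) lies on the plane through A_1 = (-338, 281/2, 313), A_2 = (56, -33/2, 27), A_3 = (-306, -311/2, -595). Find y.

67

The plane through A_1, A_2, A_3 has equation 57900x + 348600y − 111600z = -5522700.
Substituting A_4: (348600)y + (-28878900) = -5522700, so y = 67.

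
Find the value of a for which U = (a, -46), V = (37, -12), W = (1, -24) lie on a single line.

The three points are collinear iff det[UV; UW] = 0.
This determinant is linear in a: (12)a + (780) = 0, so a = -65.

-65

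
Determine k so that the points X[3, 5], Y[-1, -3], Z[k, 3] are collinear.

The three points are collinear iff det[XY; XZ] = 0.
This determinant is linear in k: (8)k + (-16) = 0, so k = 2.

2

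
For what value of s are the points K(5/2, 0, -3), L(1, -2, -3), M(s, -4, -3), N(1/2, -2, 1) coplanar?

-1/2

Normal to plane KLN: n = (-8, 6, -1); plane equation n·P = -17.
Requiring n·M = -17: (-8)s + (-21) = -17.
So s = -1/2.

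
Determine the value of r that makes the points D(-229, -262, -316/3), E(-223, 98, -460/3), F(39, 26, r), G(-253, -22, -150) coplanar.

Coplanarity ⇔ det[DE; DF; DG] = 0.
Expanding, this is linear in r: (-10080)r + (-248640) = 0.
So r = -74/3.

-74/3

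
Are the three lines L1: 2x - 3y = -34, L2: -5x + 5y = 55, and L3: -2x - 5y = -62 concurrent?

Intersecting L1 and L2: solving the 2×2 system gives (x, y) = (1, 12).
Substitute into L3: (-2)(1) + (-5)(12) = -62.
This equals -62, so (1, 12) lies on all three lines and they are concurrent.

Yes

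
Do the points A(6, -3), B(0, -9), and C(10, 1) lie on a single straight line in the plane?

AB = (-6, -6), AC = (4, 4).
Twice the signed area of △ABC is (-6)(4) − (-6)(4) = 0.
The triangle is degenerate (zero area), so the points are collinear.

Yes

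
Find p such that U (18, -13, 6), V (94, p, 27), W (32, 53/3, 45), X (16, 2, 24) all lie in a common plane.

-10/3

Normal to plane UWX: n = (-33, -330, 814/3); plane equation n·P = 5324.
Requiring n·V = 5324: (-330)p + (4224) = 5324.
So p = -10/3.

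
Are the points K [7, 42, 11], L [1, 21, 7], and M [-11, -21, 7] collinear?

KL = (-6, -21, -4), KM = (-18, -63, -4).
KL × KM = (-168, 48, 0).
The cross product is nonzero, so the points do not lie on one line.

No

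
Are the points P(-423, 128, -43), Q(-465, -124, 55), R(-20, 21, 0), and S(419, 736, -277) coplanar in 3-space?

Yes

A normal to the plane through P, Q, R is n = PQ × PR = (-350, 41300, 106050).
The plane has equation n·X = 874300. For S: n·S = 874300.
Equal, so S lies in the plane and all four are coplanar.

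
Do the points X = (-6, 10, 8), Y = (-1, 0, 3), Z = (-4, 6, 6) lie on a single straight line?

Yes

XY = (5, -10, -5), XZ = (2, -4, -2).
XY × XZ = (0, 0, 0).
The cross product vanishes, so the three points are collinear.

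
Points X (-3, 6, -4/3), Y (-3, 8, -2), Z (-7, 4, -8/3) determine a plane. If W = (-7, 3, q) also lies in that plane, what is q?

A normal to the plane is n = XY × XZ = (-4, 8/3, 8).
W lies in the plane iff n · XW = 0.
This gives (8)q + (56/3) = 0, so q = -7/3.

-7/3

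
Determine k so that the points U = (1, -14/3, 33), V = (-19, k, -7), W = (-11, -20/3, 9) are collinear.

-8

Collinearity requires UV × UW = 0; each component is linear in k.
The x-component gives (-24)k + (-192) = 0, so k = -8.
The remaining components then also vanish.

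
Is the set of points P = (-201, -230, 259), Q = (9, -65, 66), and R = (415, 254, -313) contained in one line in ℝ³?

No

PQ = (210, 165, -193), PR = (616, 484, -572).
PQ × PR = (-968, 1232, 0).
The cross product is nonzero, so the points do not lie on one line.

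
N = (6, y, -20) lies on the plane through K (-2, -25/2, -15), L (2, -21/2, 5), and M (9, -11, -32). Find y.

-11

A normal to the plane is n = KL × KM = (-64, 288, -16).
N lies in the plane iff n · KN = 0.
This gives (288)y + (3168) = 0, so y = -11.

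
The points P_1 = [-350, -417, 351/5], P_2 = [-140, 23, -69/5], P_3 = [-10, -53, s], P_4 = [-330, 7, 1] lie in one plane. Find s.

Normal to plane P_1P_2P_4: n = (5168, 12852, 80240); plane equation n·P = -1535236.
Requiring n·P_3 = -1535236: (80240)s + (-732836) = -1535236.
So s = -10.

-10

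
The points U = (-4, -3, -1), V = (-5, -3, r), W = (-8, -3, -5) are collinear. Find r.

-2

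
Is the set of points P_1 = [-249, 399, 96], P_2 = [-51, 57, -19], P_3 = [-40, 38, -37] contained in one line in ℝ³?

No

P_1P_2 = (198, -342, -115), P_1P_3 = (209, -361, -133).
Comparing components 2 and 3: (-342)(-133) − (-115)(-361) = 3971 ≠ 0, so P_1P_2 and P_1P_3 are not parallel and the points are not collinear.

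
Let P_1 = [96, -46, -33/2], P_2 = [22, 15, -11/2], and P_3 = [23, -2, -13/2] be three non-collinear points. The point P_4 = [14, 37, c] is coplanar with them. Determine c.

The plane through P_1, P_2, P_3 has equation 126x − 63y + 1197z = -9513/2.
Substituting P_4: (1197)c + (-567) = -9513/2, so c = -7/2.

-7/2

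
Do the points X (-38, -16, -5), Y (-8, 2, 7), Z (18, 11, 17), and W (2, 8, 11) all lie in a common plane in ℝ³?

Yes

The four points are coplanar iff the 3×3 determinant with rows XY, XZ, XW is zero.
Rows: (30, 18, 12), (56, 27, 22), (40, 24, 16).
Expanding along the first row: (30)(-96) − (18)(16) + (12)(264) = 0.
Zero determinant ⇒ coplanar.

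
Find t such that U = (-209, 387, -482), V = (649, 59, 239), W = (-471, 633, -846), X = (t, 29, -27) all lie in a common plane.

11

The points are coplanar iff UV · (UW × UX) = 0.
Expanding, this is linear in t: (-57974)t + (637714) = 0.
So t = 11.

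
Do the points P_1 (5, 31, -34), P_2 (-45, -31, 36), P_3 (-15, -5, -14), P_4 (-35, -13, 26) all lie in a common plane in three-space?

The four points are coplanar iff the 3×3 determinant with rows P_1P_2, P_1P_3, P_1P_4 is zero.
Rows: (-50, -62, 70), (-20, -36, 20), (-40, -44, 60).
Expanding along the first row: (-50)(-1280) − (-62)(-400) + (70)(-560) = 0.
Zero determinant ⇒ coplanar.

Yes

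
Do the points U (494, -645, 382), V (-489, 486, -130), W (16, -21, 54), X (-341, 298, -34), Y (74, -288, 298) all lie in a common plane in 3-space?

Yes

The plane through U, V, W has normal n = UV × UW = (-51480, -77688, -72774) and equation n·P = -3122028.
Checking the remaining points: n·X = -3122028, n·Y = -3122028.
All equal -3122028, so all 5 points lie in one plane.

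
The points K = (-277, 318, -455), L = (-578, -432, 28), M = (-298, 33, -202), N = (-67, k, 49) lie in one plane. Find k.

-51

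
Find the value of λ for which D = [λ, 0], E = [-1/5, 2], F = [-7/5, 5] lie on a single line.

The three points are collinear iff det[DE; DF] = 0.
This determinant is linear in λ: (-3)λ + (9/5) = 0, so λ = 3/5.

3/5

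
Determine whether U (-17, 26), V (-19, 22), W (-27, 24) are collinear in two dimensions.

No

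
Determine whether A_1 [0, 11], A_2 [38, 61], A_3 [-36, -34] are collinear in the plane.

A_1A_2 = (38, 50), A_1A_3 = (-36, -45).
If collinear, A_1A_3 would be a scalar multiple of A_1A_2. But (38)·(-45) ≠ (50)·(-36) (difference 90), so they are not parallel; the points are not collinear.

No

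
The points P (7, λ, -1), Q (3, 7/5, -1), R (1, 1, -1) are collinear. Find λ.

Direction QR = (-2, -2/5, 0). From the x-coordinate of P, the parameter along the line is τ = (7 − 3)/(-2) = -2.
Then λ = 7/5 + (-2)·(-2/5) = 11/5.

11/5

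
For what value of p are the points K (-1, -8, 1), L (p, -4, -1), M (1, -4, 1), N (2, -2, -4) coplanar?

The points are coplanar iff KL · (KM × KN) = 0.
Expanding, this is linear in p: (-20)p + (20) = 0.
So p = 1.

1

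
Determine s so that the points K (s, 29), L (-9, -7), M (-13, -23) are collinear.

0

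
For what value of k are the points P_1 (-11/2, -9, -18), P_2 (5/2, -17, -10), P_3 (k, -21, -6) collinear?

Collinearity requires P_1P_2 × P_1P_3 = 0; each component is linear in k.
The y-component gives (8)k + (-52) = 0, so k = 13/2.
The remaining components then also vanish.

13/2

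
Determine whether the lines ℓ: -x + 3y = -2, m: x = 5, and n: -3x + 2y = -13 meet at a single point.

Yes

Intersecting ℓ and m: solving the 2×2 system gives (x, y) = (5, 1).
Substitute into n: (-3)(5) + (2)(1) = -13.
This equals -13, so (5, 1) lies on all three lines and they are concurrent.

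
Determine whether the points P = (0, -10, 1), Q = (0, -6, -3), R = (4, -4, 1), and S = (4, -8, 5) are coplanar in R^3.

With P as base: PQ = (0, 4, -4), PR = (4, 6, 0), PS = (4, 2, 4).
PR × PS = (24, -16, -16).
PQ · (PR × PS) = 0.
The scalar triple product vanishes, so the four points are coplanar.

Yes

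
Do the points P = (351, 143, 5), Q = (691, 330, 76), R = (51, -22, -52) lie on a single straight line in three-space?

No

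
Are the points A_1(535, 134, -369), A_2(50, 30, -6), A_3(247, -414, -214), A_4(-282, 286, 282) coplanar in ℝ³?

No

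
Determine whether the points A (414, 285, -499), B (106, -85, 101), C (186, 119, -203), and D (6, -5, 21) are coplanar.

A normal to the plane through A, B, C is n = AB × AC = (-9920, -45632, -33232).
The plane has equation n·P = -529232. For D: n·D = -529232.
Equal, so D lies in the plane and all four are coplanar.

Yes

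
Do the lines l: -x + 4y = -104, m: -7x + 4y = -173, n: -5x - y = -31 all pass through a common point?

The three lines meet at one point iff the augmented coefficient matrix [aᵢ bᵢ cᵢ] has rank < 3, i.e. its determinant vanishes.
Here the determinant is 81.
Nonzero, so no common point exists.

No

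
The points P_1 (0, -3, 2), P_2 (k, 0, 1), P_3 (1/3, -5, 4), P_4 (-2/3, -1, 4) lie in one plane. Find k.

Coplanarity ⇔ det[P_1P_2; P_1P_3; P_1P_4] = 0.
Expanding, this is linear in k: (-8)k + (-16/3) = 0.
So k = -2/3.

-2/3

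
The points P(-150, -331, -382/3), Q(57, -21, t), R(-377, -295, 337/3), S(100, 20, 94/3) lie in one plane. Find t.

25

Coplanarity ⇔ det[PQ; PR; PS] = 0.
Expanding, this is linear in t: (-88677)t + (2216925) = 0.
So t = 25.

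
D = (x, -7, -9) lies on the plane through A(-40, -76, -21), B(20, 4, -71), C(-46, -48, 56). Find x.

-4

Coplanarity requires AB · (AC × AD) = 0.
AB = (60, 80, -50), AC = (-6, 28, 77); the triple product is linear in x with coefficient 7560 and constant term 30240.
Setting it to zero: x = -4.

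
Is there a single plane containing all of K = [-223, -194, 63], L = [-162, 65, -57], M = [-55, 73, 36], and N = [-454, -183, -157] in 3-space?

Yes

A normal to the plane through K, L, M is n = KL × KM = (25047, -18513, -27225).
The plane has equation n·P = -3709134. For N: n·N = -3709134.
Equal, so N lies in the plane and all four are coplanar.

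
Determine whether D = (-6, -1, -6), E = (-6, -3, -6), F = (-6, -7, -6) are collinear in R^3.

Yes

DE = (0, -2, 0), DF = (0, -6, 0).
DE × DF = (0, 0, 0).
The cross product vanishes, so the three points are collinear.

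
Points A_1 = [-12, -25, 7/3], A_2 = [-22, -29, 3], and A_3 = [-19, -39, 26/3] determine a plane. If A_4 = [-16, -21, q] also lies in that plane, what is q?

-1/3

The plane through A_1, A_2, A_3 has equation −16x + (176/3)y + 112z = -3040/3.
Substituting A_4: (112)q + (-976) = -3040/3, so q = -1/3.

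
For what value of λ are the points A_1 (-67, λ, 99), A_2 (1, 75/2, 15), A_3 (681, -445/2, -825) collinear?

Direction A_2A_3 = (680, -260, -840). From the x-coordinate of A_1, the parameter along the line is τ = (-67 − 1)/680 = -1/10.
Then λ = 75/2 + (-1/10)·(-260) = 127/2.

127/2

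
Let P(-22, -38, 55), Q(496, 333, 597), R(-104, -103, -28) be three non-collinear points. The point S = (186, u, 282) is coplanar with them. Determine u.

The plane through P, Q, R has equation 4437x − 1450y − 3248z = -221154.
Substituting S: (-1450)u + (-90654) = -221154, so u = 90.

90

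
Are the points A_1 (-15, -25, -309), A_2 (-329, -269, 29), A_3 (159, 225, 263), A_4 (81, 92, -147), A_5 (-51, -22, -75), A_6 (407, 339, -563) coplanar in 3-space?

The plane through A_1, A_2, A_3 has normal n = A_1A_2 × A_1A_3 = (-224068, 238420, -36044) and equation n·P = 8538116.
Checking the remaining points: n·A_4 = 9083600, n·A_5 = 8885528, n·A_6 = 9921476.
Since n·A_4 = 9083600 ≠ 8538116, A_4 is off the plane and the points are not all coplanar.

No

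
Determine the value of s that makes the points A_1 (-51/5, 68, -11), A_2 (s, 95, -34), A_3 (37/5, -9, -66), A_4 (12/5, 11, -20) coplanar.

-79/5

The points are coplanar iff A_1A_2 · (A_1A_3 × A_1A_4) = 0.
Expanding, this is linear in s: (-2442)s + (-192918/5) = 0.
So s = -79/5.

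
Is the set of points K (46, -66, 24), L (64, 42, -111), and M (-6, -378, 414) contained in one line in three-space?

Yes

KL = (18, 108, -135), KM = (-52, -312, 390).
Each component of KM is -26/9 times the corresponding component of KL, so KM = -26/9·KL and the points are collinear.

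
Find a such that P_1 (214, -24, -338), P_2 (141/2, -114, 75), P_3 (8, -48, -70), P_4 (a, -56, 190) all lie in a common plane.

Normal to plane P_1P_2P_3: n = (-14208, -46620, -15096); plane equation n·P = 3180816.
Requiring n·P_4 = 3180816: (-14208)a + (-257520) = 3180816.
So a = -242.

-242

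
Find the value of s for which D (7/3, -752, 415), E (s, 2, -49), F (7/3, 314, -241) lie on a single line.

Direction DF = (0, 1066, -656). From the y-coordinate of E, the parameter along the line is τ = (2 − (-752))/1066 = 29/41.
Then s = 7/3 + 29/41·(0) = 7/3.

7/3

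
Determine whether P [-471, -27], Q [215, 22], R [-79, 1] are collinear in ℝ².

PQ = (686, 49), PR = (392, 28).
det[PQ; PR] = (686)(28) − (49)(392) = 0.
The determinant is zero, so the points are collinear.

Yes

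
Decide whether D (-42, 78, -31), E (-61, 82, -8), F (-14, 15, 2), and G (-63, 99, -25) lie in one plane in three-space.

The four points are coplanar iff the 3×3 determinant with rows DE, DF, DG is zero.
Rows: (-19, 4, 23), (28, -63, 33), (-21, 21, 6).
Expanding along the first row: (-19)(-1071) − (4)(861) + (23)(-735) = 0.
Zero determinant ⇒ coplanar.

Yes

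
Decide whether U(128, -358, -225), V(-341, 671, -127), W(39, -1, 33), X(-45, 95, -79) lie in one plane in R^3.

No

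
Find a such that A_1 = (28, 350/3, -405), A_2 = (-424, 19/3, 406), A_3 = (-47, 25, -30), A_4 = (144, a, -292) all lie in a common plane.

Coplanarity ⇔ det[A_1A_2; A_1A_3; A_1A_4] = 0.
Expanding, this is linear in a: (108675)a + (-5107725) = 0.
So a = 47.

47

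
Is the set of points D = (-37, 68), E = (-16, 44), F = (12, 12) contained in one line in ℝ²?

Yes

DE = (21, -24), DF = (49, -56).
Checking proportionality: DF = 7/3·DE, so the vectors are parallel and the points are collinear.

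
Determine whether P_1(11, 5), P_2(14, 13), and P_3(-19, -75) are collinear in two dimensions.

Yes

P_1P_2 = (3, 8), P_1P_3 = (-30, -80).
Twice the signed area of △P_1P_2P_3 is (3)(-80) − (8)(-30) = 0.
The triangle is degenerate (zero area), so the points are collinear.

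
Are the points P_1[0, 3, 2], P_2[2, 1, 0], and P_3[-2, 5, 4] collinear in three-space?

Yes

P_1P_2 = (2, -2, -2), P_1P_3 = (-2, 2, 2).
Each component of P_1P_3 is -1 times the corresponding component of P_1P_2, so P_1P_3 = -1·P_1P_2 and the points are collinear.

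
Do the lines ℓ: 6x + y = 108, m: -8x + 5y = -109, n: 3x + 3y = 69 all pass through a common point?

The three lines meet at one point iff the augmented coefficient matrix [aᵢ bᵢ cᵢ] has rank < 3, i.e. its determinant vanishes.
Here the determinant is 45.
Nonzero, so no common point exists.

No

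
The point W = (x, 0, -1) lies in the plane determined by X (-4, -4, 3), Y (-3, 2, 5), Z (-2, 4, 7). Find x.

-6

Coplanarity requires XY · (XZ × XW) = 0.
XY = (1, 6, 2), XZ = (2, 8, 4); the triple product is linear in x with coefficient 8 and constant term 48.
Setting it to zero: x = -6.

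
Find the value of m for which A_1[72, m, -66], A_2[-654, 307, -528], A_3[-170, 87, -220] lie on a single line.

-23

Collinearity requires A_1A_2 × A_1A_3 = 0; each component is linear in m.
The x-component gives (-308)m + (-7084) = 0, so m = -23.
The remaining components then also vanish.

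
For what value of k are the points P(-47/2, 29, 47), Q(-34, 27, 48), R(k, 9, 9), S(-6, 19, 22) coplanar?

-33/2

Coplanarity ⇔ det[PQ; PR; PS] = 0.
Expanding, this is linear in k: (-60)k + (-990) = 0.
So k = -33/2.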